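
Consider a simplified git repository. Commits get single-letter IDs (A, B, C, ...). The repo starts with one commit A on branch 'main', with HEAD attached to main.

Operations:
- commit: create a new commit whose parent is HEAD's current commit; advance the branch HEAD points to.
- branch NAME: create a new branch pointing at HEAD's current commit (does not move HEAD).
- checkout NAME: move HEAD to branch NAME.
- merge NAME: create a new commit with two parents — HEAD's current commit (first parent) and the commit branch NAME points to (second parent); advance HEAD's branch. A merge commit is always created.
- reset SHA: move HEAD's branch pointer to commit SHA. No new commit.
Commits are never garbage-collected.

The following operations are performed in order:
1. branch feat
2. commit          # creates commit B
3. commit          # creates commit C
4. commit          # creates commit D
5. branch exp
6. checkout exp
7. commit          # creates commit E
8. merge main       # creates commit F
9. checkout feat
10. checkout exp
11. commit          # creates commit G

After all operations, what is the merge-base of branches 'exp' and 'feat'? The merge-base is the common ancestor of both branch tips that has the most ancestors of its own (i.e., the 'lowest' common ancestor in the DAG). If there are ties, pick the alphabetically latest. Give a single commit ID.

After op 1 (branch): HEAD=main@A [feat=A main=A]
After op 2 (commit): HEAD=main@B [feat=A main=B]
After op 3 (commit): HEAD=main@C [feat=A main=C]
After op 4 (commit): HEAD=main@D [feat=A main=D]
After op 5 (branch): HEAD=main@D [exp=D feat=A main=D]
After op 6 (checkout): HEAD=exp@D [exp=D feat=A main=D]
After op 7 (commit): HEAD=exp@E [exp=E feat=A main=D]
After op 8 (merge): HEAD=exp@F [exp=F feat=A main=D]
After op 9 (checkout): HEAD=feat@A [exp=F feat=A main=D]
After op 10 (checkout): HEAD=exp@F [exp=F feat=A main=D]
After op 11 (commit): HEAD=exp@G [exp=G feat=A main=D]
ancestors(exp=G): ['A', 'B', 'C', 'D', 'E', 'F', 'G']
ancestors(feat=A): ['A']
common: ['A']

Answer: A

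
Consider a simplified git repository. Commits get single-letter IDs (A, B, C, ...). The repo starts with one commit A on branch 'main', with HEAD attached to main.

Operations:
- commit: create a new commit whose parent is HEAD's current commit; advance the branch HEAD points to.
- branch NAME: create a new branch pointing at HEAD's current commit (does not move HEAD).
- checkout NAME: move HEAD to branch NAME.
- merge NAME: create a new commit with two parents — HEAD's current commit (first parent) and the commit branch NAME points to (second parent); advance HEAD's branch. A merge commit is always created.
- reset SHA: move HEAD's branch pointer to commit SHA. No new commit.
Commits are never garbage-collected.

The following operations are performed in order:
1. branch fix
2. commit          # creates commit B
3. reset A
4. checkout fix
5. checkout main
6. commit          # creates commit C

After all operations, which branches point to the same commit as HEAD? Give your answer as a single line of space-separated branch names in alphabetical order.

Answer: main

Derivation:
After op 1 (branch): HEAD=main@A [fix=A main=A]
After op 2 (commit): HEAD=main@B [fix=A main=B]
After op 3 (reset): HEAD=main@A [fix=A main=A]
After op 4 (checkout): HEAD=fix@A [fix=A main=A]
After op 5 (checkout): HEAD=main@A [fix=A main=A]
After op 6 (commit): HEAD=main@C [fix=A main=C]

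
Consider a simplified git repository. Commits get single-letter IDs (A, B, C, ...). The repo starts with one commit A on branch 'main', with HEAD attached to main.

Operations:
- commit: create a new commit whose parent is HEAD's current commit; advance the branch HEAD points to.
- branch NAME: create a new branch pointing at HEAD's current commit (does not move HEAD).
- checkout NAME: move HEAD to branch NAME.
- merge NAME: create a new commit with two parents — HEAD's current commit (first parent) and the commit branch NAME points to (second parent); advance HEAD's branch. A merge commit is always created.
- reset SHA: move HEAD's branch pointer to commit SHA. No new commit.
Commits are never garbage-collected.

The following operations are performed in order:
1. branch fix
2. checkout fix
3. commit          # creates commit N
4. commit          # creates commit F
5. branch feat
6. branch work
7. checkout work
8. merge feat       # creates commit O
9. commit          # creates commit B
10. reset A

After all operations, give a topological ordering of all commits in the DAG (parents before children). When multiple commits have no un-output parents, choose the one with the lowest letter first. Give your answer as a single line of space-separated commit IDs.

Answer: A N F O B

Derivation:
After op 1 (branch): HEAD=main@A [fix=A main=A]
After op 2 (checkout): HEAD=fix@A [fix=A main=A]
After op 3 (commit): HEAD=fix@N [fix=N main=A]
After op 4 (commit): HEAD=fix@F [fix=F main=A]
After op 5 (branch): HEAD=fix@F [feat=F fix=F main=A]
After op 6 (branch): HEAD=fix@F [feat=F fix=F main=A work=F]
After op 7 (checkout): HEAD=work@F [feat=F fix=F main=A work=F]
After op 8 (merge): HEAD=work@O [feat=F fix=F main=A work=O]
After op 9 (commit): HEAD=work@B [feat=F fix=F main=A work=B]
After op 10 (reset): HEAD=work@A [feat=F fix=F main=A work=A]
commit A: parents=[]
commit B: parents=['O']
commit F: parents=['N']
commit N: parents=['A']
commit O: parents=['F', 'F']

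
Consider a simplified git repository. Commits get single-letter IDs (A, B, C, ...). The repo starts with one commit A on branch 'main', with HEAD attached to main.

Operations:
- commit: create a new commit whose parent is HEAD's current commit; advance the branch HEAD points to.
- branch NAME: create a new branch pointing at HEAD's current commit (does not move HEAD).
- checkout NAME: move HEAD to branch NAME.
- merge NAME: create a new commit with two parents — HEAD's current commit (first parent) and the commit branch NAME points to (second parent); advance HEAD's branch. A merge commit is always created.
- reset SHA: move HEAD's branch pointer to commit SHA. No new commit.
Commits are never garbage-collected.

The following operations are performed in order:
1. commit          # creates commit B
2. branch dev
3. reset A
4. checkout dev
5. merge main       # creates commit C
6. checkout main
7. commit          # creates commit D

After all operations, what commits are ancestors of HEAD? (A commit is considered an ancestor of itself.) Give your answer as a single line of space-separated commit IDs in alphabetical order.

Answer: A D

Derivation:
After op 1 (commit): HEAD=main@B [main=B]
After op 2 (branch): HEAD=main@B [dev=B main=B]
After op 3 (reset): HEAD=main@A [dev=B main=A]
After op 4 (checkout): HEAD=dev@B [dev=B main=A]
After op 5 (merge): HEAD=dev@C [dev=C main=A]
After op 6 (checkout): HEAD=main@A [dev=C main=A]
After op 7 (commit): HEAD=main@D [dev=C main=D]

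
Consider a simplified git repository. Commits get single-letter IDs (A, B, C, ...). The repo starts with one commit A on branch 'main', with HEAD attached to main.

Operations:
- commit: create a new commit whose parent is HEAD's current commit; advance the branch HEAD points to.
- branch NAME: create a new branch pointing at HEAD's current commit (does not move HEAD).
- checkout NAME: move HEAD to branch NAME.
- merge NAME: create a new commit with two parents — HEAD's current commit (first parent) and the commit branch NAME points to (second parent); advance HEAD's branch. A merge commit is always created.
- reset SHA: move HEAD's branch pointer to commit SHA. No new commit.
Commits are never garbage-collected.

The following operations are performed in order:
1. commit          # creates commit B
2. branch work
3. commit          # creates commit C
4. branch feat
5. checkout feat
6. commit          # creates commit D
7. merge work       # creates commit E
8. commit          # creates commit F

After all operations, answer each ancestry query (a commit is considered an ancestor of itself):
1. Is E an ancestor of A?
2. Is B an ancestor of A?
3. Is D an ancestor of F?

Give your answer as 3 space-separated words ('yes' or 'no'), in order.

After op 1 (commit): HEAD=main@B [main=B]
After op 2 (branch): HEAD=main@B [main=B work=B]
After op 3 (commit): HEAD=main@C [main=C work=B]
After op 4 (branch): HEAD=main@C [feat=C main=C work=B]
After op 5 (checkout): HEAD=feat@C [feat=C main=C work=B]
After op 6 (commit): HEAD=feat@D [feat=D main=C work=B]
After op 7 (merge): HEAD=feat@E [feat=E main=C work=B]
After op 8 (commit): HEAD=feat@F [feat=F main=C work=B]
ancestors(A) = {A}; E in? no
ancestors(A) = {A}; B in? no
ancestors(F) = {A,B,C,D,E,F}; D in? yes

Answer: no no yes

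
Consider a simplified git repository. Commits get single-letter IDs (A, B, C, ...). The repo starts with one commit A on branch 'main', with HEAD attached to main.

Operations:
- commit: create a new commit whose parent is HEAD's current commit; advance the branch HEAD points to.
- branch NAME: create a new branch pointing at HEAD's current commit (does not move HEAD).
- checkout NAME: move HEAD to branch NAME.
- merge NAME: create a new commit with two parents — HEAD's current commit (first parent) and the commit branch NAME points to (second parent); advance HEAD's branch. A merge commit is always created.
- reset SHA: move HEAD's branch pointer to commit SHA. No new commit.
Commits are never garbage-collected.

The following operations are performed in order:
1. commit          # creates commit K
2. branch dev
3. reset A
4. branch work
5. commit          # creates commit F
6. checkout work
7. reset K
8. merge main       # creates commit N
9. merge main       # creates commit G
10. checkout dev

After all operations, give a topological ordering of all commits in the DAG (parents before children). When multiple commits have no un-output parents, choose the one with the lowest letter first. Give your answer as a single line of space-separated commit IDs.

After op 1 (commit): HEAD=main@K [main=K]
After op 2 (branch): HEAD=main@K [dev=K main=K]
After op 3 (reset): HEAD=main@A [dev=K main=A]
After op 4 (branch): HEAD=main@A [dev=K main=A work=A]
After op 5 (commit): HEAD=main@F [dev=K main=F work=A]
After op 6 (checkout): HEAD=work@A [dev=K main=F work=A]
After op 7 (reset): HEAD=work@K [dev=K main=F work=K]
After op 8 (merge): HEAD=work@N [dev=K main=F work=N]
After op 9 (merge): HEAD=work@G [dev=K main=F work=G]
After op 10 (checkout): HEAD=dev@K [dev=K main=F work=G]
commit A: parents=[]
commit F: parents=['A']
commit G: parents=['N', 'F']
commit K: parents=['A']
commit N: parents=['K', 'F']

Answer: A F K N G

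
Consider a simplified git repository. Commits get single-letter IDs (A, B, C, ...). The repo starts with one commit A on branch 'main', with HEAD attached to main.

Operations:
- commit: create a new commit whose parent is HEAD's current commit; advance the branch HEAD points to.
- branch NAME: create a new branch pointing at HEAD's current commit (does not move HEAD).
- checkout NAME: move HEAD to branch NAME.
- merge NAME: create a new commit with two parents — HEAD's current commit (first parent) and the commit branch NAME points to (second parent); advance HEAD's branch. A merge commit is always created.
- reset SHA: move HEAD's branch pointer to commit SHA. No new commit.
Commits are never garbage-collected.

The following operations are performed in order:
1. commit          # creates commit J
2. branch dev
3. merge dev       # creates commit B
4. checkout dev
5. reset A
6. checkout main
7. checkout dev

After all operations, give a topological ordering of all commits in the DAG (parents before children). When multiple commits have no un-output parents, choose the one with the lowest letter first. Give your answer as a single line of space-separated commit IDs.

Answer: A J B

Derivation:
After op 1 (commit): HEAD=main@J [main=J]
After op 2 (branch): HEAD=main@J [dev=J main=J]
After op 3 (merge): HEAD=main@B [dev=J main=B]
After op 4 (checkout): HEAD=dev@J [dev=J main=B]
After op 5 (reset): HEAD=dev@A [dev=A main=B]
After op 6 (checkout): HEAD=main@B [dev=A main=B]
After op 7 (checkout): HEAD=dev@A [dev=A main=B]
commit A: parents=[]
commit B: parents=['J', 'J']
commit J: parents=['A']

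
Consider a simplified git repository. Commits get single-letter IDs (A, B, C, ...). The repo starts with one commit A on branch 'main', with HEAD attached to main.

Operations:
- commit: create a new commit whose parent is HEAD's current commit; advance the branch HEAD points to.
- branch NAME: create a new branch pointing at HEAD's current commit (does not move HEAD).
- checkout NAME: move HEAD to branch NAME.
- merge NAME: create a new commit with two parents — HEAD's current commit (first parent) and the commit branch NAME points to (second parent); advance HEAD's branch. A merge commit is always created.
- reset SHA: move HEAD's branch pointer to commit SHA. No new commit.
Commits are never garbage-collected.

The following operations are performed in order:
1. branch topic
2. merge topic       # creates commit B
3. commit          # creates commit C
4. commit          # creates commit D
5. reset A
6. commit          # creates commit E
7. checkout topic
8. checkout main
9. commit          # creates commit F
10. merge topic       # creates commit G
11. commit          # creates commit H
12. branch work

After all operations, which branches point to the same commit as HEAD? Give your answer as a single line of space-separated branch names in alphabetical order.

After op 1 (branch): HEAD=main@A [main=A topic=A]
After op 2 (merge): HEAD=main@B [main=B topic=A]
After op 3 (commit): HEAD=main@C [main=C topic=A]
After op 4 (commit): HEAD=main@D [main=D topic=A]
After op 5 (reset): HEAD=main@A [main=A topic=A]
After op 6 (commit): HEAD=main@E [main=E topic=A]
After op 7 (checkout): HEAD=topic@A [main=E topic=A]
After op 8 (checkout): HEAD=main@E [main=E topic=A]
After op 9 (commit): HEAD=main@F [main=F topic=A]
After op 10 (merge): HEAD=main@G [main=G topic=A]
After op 11 (commit): HEAD=main@H [main=H topic=A]
After op 12 (branch): HEAD=main@H [main=H topic=A work=H]

Answer: main work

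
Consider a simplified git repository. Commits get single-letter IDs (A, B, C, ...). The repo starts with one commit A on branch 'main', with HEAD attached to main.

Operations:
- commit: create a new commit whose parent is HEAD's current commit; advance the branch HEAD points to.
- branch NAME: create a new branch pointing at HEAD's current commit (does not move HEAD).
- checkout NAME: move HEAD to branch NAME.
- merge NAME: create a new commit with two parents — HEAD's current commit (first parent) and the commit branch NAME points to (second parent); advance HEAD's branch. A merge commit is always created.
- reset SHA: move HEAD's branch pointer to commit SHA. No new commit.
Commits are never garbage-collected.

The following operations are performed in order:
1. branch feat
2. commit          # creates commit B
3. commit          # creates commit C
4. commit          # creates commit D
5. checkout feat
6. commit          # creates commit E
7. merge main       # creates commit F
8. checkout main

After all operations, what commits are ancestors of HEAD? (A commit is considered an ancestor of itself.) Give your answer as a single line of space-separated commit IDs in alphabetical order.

After op 1 (branch): HEAD=main@A [feat=A main=A]
After op 2 (commit): HEAD=main@B [feat=A main=B]
After op 3 (commit): HEAD=main@C [feat=A main=C]
After op 4 (commit): HEAD=main@D [feat=A main=D]
After op 5 (checkout): HEAD=feat@A [feat=A main=D]
After op 6 (commit): HEAD=feat@E [feat=E main=D]
After op 7 (merge): HEAD=feat@F [feat=F main=D]
After op 8 (checkout): HEAD=main@D [feat=F main=D]

Answer: A B C D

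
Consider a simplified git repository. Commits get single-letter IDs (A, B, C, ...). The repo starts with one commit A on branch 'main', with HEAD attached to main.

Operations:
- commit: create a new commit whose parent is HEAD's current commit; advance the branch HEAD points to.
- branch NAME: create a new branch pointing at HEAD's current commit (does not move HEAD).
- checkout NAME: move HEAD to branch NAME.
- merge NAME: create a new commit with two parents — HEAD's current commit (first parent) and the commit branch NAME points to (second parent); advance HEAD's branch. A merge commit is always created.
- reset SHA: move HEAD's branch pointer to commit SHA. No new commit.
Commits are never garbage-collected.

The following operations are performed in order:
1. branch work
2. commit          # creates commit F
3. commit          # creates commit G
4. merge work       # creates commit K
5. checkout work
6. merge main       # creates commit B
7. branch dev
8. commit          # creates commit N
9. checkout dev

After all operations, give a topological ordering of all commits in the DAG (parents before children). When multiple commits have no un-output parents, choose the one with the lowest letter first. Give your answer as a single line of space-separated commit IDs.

Answer: A F G K B N

Derivation:
After op 1 (branch): HEAD=main@A [main=A work=A]
After op 2 (commit): HEAD=main@F [main=F work=A]
After op 3 (commit): HEAD=main@G [main=G work=A]
After op 4 (merge): HEAD=main@K [main=K work=A]
After op 5 (checkout): HEAD=work@A [main=K work=A]
After op 6 (merge): HEAD=work@B [main=K work=B]
After op 7 (branch): HEAD=work@B [dev=B main=K work=B]
After op 8 (commit): HEAD=work@N [dev=B main=K work=N]
After op 9 (checkout): HEAD=dev@B [dev=B main=K work=N]
commit A: parents=[]
commit B: parents=['A', 'K']
commit F: parents=['A']
commit G: parents=['F']
commit K: parents=['G', 'A']
commit N: parents=['B']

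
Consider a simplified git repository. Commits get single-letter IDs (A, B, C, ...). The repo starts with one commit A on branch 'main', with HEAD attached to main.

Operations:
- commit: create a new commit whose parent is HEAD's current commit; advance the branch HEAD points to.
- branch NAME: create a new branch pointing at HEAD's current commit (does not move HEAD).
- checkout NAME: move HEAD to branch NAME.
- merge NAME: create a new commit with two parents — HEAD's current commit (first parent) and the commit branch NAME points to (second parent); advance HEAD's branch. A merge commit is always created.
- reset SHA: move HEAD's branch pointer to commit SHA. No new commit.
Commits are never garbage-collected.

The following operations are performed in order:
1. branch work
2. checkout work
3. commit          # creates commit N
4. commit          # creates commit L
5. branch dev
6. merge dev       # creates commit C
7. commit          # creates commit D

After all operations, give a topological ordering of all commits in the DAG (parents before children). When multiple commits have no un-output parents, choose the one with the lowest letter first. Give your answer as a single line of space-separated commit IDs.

Answer: A N L C D

Derivation:
After op 1 (branch): HEAD=main@A [main=A work=A]
After op 2 (checkout): HEAD=work@A [main=A work=A]
After op 3 (commit): HEAD=work@N [main=A work=N]
After op 4 (commit): HEAD=work@L [main=A work=L]
After op 5 (branch): HEAD=work@L [dev=L main=A work=L]
After op 6 (merge): HEAD=work@C [dev=L main=A work=C]
After op 7 (commit): HEAD=work@D [dev=L main=A work=D]
commit A: parents=[]
commit C: parents=['L', 'L']
commit D: parents=['C']
commit L: parents=['N']
commit N: parents=['A']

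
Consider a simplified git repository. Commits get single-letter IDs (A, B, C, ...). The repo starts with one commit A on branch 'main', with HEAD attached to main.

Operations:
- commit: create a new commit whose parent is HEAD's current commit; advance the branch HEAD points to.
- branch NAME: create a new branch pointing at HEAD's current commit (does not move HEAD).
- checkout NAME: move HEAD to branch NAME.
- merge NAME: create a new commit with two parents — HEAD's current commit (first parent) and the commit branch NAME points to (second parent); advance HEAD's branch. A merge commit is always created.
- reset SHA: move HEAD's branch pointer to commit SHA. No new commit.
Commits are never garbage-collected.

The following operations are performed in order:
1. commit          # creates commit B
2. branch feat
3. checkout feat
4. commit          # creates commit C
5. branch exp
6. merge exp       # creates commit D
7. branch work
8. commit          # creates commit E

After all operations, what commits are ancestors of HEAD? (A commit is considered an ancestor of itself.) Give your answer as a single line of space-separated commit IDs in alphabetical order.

After op 1 (commit): HEAD=main@B [main=B]
After op 2 (branch): HEAD=main@B [feat=B main=B]
After op 3 (checkout): HEAD=feat@B [feat=B main=B]
After op 4 (commit): HEAD=feat@C [feat=C main=B]
After op 5 (branch): HEAD=feat@C [exp=C feat=C main=B]
After op 6 (merge): HEAD=feat@D [exp=C feat=D main=B]
After op 7 (branch): HEAD=feat@D [exp=C feat=D main=B work=D]
After op 8 (commit): HEAD=feat@E [exp=C feat=E main=B work=D]

Answer: A B C D E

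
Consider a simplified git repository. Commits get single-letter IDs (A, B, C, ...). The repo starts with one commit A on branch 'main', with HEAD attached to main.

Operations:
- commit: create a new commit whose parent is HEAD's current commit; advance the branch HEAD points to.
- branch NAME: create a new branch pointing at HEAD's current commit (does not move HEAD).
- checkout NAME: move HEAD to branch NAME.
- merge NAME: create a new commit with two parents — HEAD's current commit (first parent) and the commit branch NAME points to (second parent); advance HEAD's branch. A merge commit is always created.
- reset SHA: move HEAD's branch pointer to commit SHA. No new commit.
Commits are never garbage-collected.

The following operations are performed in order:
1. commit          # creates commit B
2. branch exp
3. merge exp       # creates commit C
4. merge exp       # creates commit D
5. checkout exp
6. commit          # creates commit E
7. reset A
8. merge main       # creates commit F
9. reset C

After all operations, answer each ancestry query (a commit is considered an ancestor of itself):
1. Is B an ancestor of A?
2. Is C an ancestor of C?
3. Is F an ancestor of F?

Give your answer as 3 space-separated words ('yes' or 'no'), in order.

After op 1 (commit): HEAD=main@B [main=B]
After op 2 (branch): HEAD=main@B [exp=B main=B]
After op 3 (merge): HEAD=main@C [exp=B main=C]
After op 4 (merge): HEAD=main@D [exp=B main=D]
After op 5 (checkout): HEAD=exp@B [exp=B main=D]
After op 6 (commit): HEAD=exp@E [exp=E main=D]
After op 7 (reset): HEAD=exp@A [exp=A main=D]
After op 8 (merge): HEAD=exp@F [exp=F main=D]
After op 9 (reset): HEAD=exp@C [exp=C main=D]
ancestors(A) = {A}; B in? no
ancestors(C) = {A,B,C}; C in? yes
ancestors(F) = {A,B,C,D,F}; F in? yes

Answer: no yes yes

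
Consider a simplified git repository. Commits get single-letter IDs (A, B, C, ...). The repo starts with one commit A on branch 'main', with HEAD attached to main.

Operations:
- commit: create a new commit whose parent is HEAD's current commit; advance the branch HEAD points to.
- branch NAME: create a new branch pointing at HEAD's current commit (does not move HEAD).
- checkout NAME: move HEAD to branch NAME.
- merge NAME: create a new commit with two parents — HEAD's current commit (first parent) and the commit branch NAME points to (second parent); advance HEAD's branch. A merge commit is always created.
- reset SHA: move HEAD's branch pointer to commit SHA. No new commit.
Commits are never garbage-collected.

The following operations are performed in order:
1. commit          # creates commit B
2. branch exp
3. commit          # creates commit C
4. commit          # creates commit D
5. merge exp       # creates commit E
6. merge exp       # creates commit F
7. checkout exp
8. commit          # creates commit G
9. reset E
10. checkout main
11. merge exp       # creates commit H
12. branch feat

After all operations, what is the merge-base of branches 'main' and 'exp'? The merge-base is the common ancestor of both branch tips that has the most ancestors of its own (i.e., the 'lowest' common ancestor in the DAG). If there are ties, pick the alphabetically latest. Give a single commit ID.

Answer: E

Derivation:
After op 1 (commit): HEAD=main@B [main=B]
After op 2 (branch): HEAD=main@B [exp=B main=B]
After op 3 (commit): HEAD=main@C [exp=B main=C]
After op 4 (commit): HEAD=main@D [exp=B main=D]
After op 5 (merge): HEAD=main@E [exp=B main=E]
After op 6 (merge): HEAD=main@F [exp=B main=F]
After op 7 (checkout): HEAD=exp@B [exp=B main=F]
After op 8 (commit): HEAD=exp@G [exp=G main=F]
After op 9 (reset): HEAD=exp@E [exp=E main=F]
After op 10 (checkout): HEAD=main@F [exp=E main=F]
After op 11 (merge): HEAD=main@H [exp=E main=H]
After op 12 (branch): HEAD=main@H [exp=E feat=H main=H]
ancestors(main=H): ['A', 'B', 'C', 'D', 'E', 'F', 'H']
ancestors(exp=E): ['A', 'B', 'C', 'D', 'E']
common: ['A', 'B', 'C', 'D', 'E']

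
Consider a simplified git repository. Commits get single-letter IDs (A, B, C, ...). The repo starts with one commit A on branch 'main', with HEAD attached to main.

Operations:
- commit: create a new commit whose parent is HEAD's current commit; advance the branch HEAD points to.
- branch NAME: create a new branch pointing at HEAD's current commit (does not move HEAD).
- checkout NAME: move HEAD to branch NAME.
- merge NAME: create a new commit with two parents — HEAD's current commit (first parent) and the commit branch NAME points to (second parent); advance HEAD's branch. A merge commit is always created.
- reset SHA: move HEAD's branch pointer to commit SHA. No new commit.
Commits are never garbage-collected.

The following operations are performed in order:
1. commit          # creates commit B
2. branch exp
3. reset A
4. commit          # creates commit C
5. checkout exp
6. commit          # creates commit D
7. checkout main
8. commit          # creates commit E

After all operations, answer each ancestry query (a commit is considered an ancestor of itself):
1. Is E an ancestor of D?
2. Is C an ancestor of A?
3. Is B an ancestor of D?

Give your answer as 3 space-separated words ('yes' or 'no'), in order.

After op 1 (commit): HEAD=main@B [main=B]
After op 2 (branch): HEAD=main@B [exp=B main=B]
After op 3 (reset): HEAD=main@A [exp=B main=A]
After op 4 (commit): HEAD=main@C [exp=B main=C]
After op 5 (checkout): HEAD=exp@B [exp=B main=C]
After op 6 (commit): HEAD=exp@D [exp=D main=C]
After op 7 (checkout): HEAD=main@C [exp=D main=C]
After op 8 (commit): HEAD=main@E [exp=D main=E]
ancestors(D) = {A,B,D}; E in? no
ancestors(A) = {A}; C in? no
ancestors(D) = {A,B,D}; B in? yes

Answer: no no yes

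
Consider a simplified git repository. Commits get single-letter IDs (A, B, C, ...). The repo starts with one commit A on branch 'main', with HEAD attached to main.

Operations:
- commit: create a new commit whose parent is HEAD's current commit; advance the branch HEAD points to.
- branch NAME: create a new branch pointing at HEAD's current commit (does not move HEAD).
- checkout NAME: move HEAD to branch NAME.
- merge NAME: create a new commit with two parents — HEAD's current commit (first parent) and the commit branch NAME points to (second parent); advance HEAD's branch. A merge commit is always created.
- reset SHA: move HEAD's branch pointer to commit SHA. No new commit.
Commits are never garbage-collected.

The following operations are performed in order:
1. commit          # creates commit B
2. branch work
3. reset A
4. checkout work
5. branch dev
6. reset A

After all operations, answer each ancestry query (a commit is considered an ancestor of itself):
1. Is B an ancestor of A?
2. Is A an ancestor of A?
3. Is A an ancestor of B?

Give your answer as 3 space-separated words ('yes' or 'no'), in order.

After op 1 (commit): HEAD=main@B [main=B]
After op 2 (branch): HEAD=main@B [main=B work=B]
After op 3 (reset): HEAD=main@A [main=A work=B]
After op 4 (checkout): HEAD=work@B [main=A work=B]
After op 5 (branch): HEAD=work@B [dev=B main=A work=B]
After op 6 (reset): HEAD=work@A [dev=B main=A work=A]
ancestors(A) = {A}; B in? no
ancestors(A) = {A}; A in? yes
ancestors(B) = {A,B}; A in? yes

Answer: no yes yes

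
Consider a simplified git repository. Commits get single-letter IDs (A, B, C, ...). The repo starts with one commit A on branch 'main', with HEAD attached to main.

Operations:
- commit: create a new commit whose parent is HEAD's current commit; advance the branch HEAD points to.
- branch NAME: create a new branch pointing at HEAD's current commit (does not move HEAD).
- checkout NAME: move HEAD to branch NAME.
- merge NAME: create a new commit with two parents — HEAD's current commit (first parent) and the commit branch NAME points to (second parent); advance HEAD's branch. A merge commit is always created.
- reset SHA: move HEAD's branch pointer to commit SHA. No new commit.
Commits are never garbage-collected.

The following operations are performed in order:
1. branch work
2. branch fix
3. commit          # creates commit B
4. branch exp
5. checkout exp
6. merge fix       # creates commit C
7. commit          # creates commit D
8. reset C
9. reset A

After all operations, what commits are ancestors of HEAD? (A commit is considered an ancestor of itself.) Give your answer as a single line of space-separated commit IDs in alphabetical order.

After op 1 (branch): HEAD=main@A [main=A work=A]
After op 2 (branch): HEAD=main@A [fix=A main=A work=A]
After op 3 (commit): HEAD=main@B [fix=A main=B work=A]
After op 4 (branch): HEAD=main@B [exp=B fix=A main=B work=A]
After op 5 (checkout): HEAD=exp@B [exp=B fix=A main=B work=A]
After op 6 (merge): HEAD=exp@C [exp=C fix=A main=B work=A]
After op 7 (commit): HEAD=exp@D [exp=D fix=A main=B work=A]
After op 8 (reset): HEAD=exp@C [exp=C fix=A main=B work=A]
After op 9 (reset): HEAD=exp@A [exp=A fix=A main=B work=A]

Answer: A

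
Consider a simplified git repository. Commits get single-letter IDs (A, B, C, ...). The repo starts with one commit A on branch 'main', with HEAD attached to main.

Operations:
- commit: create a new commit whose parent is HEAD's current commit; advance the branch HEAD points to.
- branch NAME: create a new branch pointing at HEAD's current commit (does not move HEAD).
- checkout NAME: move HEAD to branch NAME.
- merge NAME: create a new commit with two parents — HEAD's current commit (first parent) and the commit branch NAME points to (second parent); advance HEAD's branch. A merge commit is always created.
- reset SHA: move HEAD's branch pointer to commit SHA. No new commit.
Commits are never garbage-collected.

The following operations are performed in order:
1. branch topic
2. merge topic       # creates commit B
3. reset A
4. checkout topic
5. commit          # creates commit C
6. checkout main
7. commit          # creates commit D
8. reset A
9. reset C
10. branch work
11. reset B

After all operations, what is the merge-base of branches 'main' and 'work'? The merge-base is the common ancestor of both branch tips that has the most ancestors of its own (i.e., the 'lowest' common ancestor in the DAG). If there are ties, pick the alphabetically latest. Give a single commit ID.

After op 1 (branch): HEAD=main@A [main=A topic=A]
After op 2 (merge): HEAD=main@B [main=B topic=A]
After op 3 (reset): HEAD=main@A [main=A topic=A]
After op 4 (checkout): HEAD=topic@A [main=A topic=A]
After op 5 (commit): HEAD=topic@C [main=A topic=C]
After op 6 (checkout): HEAD=main@A [main=A topic=C]
After op 7 (commit): HEAD=main@D [main=D topic=C]
After op 8 (reset): HEAD=main@A [main=A topic=C]
After op 9 (reset): HEAD=main@C [main=C topic=C]
After op 10 (branch): HEAD=main@C [main=C topic=C work=C]
After op 11 (reset): HEAD=main@B [main=B topic=C work=C]
ancestors(main=B): ['A', 'B']
ancestors(work=C): ['A', 'C']
common: ['A']

Answer: A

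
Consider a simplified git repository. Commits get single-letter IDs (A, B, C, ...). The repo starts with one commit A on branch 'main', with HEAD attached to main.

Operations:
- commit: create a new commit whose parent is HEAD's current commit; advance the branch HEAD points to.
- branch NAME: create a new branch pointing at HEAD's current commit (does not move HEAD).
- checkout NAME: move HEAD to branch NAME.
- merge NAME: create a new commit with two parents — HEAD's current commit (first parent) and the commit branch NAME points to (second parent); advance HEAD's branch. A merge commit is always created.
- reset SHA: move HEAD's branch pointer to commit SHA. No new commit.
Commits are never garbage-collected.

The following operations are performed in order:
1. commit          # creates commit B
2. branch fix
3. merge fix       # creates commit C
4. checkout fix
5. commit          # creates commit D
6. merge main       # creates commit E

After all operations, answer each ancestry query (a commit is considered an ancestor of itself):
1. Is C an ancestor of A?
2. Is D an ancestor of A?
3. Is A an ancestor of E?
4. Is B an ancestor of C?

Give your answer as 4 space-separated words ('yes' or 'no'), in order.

Answer: no no yes yes

Derivation:
After op 1 (commit): HEAD=main@B [main=B]
After op 2 (branch): HEAD=main@B [fix=B main=B]
After op 3 (merge): HEAD=main@C [fix=B main=C]
After op 4 (checkout): HEAD=fix@B [fix=B main=C]
After op 5 (commit): HEAD=fix@D [fix=D main=C]
After op 6 (merge): HEAD=fix@E [fix=E main=C]
ancestors(A) = {A}; C in? no
ancestors(A) = {A}; D in? no
ancestors(E) = {A,B,C,D,E}; A in? yes
ancestors(C) = {A,B,C}; B in? yes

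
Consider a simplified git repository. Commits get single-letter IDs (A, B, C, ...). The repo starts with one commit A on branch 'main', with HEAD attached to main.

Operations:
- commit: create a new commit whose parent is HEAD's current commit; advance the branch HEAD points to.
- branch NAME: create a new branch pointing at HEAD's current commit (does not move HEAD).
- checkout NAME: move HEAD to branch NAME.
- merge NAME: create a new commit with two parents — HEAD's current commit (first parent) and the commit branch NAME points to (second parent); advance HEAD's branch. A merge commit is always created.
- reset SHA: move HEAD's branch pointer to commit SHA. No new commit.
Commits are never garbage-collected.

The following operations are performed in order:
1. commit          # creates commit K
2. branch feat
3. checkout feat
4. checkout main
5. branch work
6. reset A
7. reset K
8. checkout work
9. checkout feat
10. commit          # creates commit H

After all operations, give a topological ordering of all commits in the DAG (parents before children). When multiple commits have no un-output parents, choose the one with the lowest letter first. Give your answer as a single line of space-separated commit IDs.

Answer: A K H

Derivation:
After op 1 (commit): HEAD=main@K [main=K]
After op 2 (branch): HEAD=main@K [feat=K main=K]
After op 3 (checkout): HEAD=feat@K [feat=K main=K]
After op 4 (checkout): HEAD=main@K [feat=K main=K]
After op 5 (branch): HEAD=main@K [feat=K main=K work=K]
After op 6 (reset): HEAD=main@A [feat=K main=A work=K]
After op 7 (reset): HEAD=main@K [feat=K main=K work=K]
After op 8 (checkout): HEAD=work@K [feat=K main=K work=K]
After op 9 (checkout): HEAD=feat@K [feat=K main=K work=K]
After op 10 (commit): HEAD=feat@H [feat=H main=K work=K]
commit A: parents=[]
commit H: parents=['K']
commit K: parents=['A']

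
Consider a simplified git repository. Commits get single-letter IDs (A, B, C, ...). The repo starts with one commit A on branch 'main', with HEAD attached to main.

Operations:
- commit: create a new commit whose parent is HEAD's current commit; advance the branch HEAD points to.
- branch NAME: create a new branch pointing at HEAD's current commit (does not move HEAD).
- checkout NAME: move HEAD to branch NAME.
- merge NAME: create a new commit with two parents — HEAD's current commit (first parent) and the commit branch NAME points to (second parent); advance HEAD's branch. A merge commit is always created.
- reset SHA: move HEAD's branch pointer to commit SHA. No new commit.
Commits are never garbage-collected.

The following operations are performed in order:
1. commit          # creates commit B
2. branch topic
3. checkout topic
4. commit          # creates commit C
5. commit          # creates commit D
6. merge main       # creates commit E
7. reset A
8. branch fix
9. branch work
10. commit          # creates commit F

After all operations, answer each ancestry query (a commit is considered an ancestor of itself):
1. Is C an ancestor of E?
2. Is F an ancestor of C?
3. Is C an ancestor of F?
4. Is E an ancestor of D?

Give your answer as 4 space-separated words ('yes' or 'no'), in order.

Answer: yes no no no

Derivation:
After op 1 (commit): HEAD=main@B [main=B]
After op 2 (branch): HEAD=main@B [main=B topic=B]
After op 3 (checkout): HEAD=topic@B [main=B topic=B]
After op 4 (commit): HEAD=topic@C [main=B topic=C]
After op 5 (commit): HEAD=topic@D [main=B topic=D]
After op 6 (merge): HEAD=topic@E [main=B topic=E]
After op 7 (reset): HEAD=topic@A [main=B topic=A]
After op 8 (branch): HEAD=topic@A [fix=A main=B topic=A]
After op 9 (branch): HEAD=topic@A [fix=A main=B topic=A work=A]
After op 10 (commit): HEAD=topic@F [fix=A main=B topic=F work=A]
ancestors(E) = {A,B,C,D,E}; C in? yes
ancestors(C) = {A,B,C}; F in? no
ancestors(F) = {A,F}; C in? no
ancestors(D) = {A,B,C,D}; E in? no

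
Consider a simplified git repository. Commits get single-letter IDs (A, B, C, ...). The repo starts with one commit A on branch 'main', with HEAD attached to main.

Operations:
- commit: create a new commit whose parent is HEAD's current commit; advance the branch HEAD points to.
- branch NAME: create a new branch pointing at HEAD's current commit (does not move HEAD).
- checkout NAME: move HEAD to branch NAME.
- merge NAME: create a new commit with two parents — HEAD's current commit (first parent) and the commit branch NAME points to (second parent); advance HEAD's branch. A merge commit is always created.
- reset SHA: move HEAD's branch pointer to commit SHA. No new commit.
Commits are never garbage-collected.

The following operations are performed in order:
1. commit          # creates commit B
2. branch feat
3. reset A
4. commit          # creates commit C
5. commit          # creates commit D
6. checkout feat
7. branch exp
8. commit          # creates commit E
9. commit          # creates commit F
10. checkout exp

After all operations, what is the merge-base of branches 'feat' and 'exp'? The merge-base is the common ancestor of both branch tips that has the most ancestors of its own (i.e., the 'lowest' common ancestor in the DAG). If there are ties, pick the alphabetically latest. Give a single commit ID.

After op 1 (commit): HEAD=main@B [main=B]
After op 2 (branch): HEAD=main@B [feat=B main=B]
After op 3 (reset): HEAD=main@A [feat=B main=A]
After op 4 (commit): HEAD=main@C [feat=B main=C]
After op 5 (commit): HEAD=main@D [feat=B main=D]
After op 6 (checkout): HEAD=feat@B [feat=B main=D]
After op 7 (branch): HEAD=feat@B [exp=B feat=B main=D]
After op 8 (commit): HEAD=feat@E [exp=B feat=E main=D]
After op 9 (commit): HEAD=feat@F [exp=B feat=F main=D]
After op 10 (checkout): HEAD=exp@B [exp=B feat=F main=D]
ancestors(feat=F): ['A', 'B', 'E', 'F']
ancestors(exp=B): ['A', 'B']
common: ['A', 'B']

Answer: B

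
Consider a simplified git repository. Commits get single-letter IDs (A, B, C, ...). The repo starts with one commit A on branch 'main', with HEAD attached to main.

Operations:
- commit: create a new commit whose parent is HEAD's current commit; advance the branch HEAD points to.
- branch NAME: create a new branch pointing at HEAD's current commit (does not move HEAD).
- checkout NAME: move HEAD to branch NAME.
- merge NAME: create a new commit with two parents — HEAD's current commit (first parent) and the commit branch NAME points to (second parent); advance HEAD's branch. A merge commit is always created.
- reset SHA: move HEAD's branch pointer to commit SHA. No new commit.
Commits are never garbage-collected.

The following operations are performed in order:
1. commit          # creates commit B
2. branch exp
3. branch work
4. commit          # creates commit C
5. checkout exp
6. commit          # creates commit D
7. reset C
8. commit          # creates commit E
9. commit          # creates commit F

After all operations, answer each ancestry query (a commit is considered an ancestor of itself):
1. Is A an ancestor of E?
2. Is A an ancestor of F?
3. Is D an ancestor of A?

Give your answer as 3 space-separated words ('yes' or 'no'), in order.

Answer: yes yes no

Derivation:
After op 1 (commit): HEAD=main@B [main=B]
After op 2 (branch): HEAD=main@B [exp=B main=B]
After op 3 (branch): HEAD=main@B [exp=B main=B work=B]
After op 4 (commit): HEAD=main@C [exp=B main=C work=B]
After op 5 (checkout): HEAD=exp@B [exp=B main=C work=B]
After op 6 (commit): HEAD=exp@D [exp=D main=C work=B]
After op 7 (reset): HEAD=exp@C [exp=C main=C work=B]
After op 8 (commit): HEAD=exp@E [exp=E main=C work=B]
After op 9 (commit): HEAD=exp@F [exp=F main=C work=B]
ancestors(E) = {A,B,C,E}; A in? yes
ancestors(F) = {A,B,C,E,F}; A in? yes
ancestors(A) = {A}; D in? no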